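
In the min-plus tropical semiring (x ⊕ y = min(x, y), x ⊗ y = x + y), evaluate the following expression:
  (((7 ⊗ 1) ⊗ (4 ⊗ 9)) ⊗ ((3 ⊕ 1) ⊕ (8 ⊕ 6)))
(((7 ⊗ 1) ⊗ (4 ⊗ 9)) ⊗ ((3 ⊕ 1) ⊕ (8 ⊕ 6))) = 22

Expand innermost to outermost. Recall ⊕ takes the minimum of its arguments and ⊗ takes their sum. Working out the expression (((7 ⊗ 1) ⊗ (4 ⊗ 9)) ⊗ ((3 ⊕ 1) ⊕ (8 ⊕ 6))) gives 22.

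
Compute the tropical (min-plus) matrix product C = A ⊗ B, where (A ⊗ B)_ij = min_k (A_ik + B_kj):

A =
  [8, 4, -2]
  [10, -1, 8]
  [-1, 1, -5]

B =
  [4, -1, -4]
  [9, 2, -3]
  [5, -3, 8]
A ⊗ B =
  [3, -5, 1]
  [8, 1, -4]
  [0, -8, -5]

Apply the min-plus product entry-by-entry:
  C[0][0] = min over k of (A[0][0] + B[0][0] = 8 + 4 = 12, A[0][1] + B[1][0] = 4 + 9 = 13, A[0][2] + B[2][0] = -2 + 5 = 3) = 3 (attained at k = 2)
  C[0][1] = min over k of (A[0][0] + B[0][1] = 8 + -1 = 7, A[0][1] + B[1][1] = 4 + 2 = 6, A[0][2] + B[2][1] = -2 + -3 = -5) = -5 (attained at k = 2)
  C[0][2] = min over k of (A[0][0] + B[0][2] = 8 + -4 = 4, A[0][1] + B[1][2] = 4 + -3 = 1, A[0][2] + B[2][2] = -2 + 8 = 6) = 1 (attained at k = 1)
  C[1][0] = min over k of (A[1][0] + B[0][0] = 10 + 4 = 14, A[1][1] + B[1][0] = -1 + 9 = 8, A[1][2] + B[2][0] = 8 + 5 = 13) = 8 (attained at k = 1)
  C[1][1] = min over k of (A[1][0] + B[0][1] = 10 + -1 = 9, A[1][1] + B[1][1] = -1 + 2 = 1, A[1][2] + B[2][1] = 8 + -3 = 5) = 1 (attained at k = 1)
  C[1][2] = min over k of (A[1][0] + B[0][2] = 10 + -4 = 6, A[1][1] + B[1][2] = -1 + -3 = -4, A[1][2] + B[2][2] = 8 + 8 = 16) = -4 (attained at k = 1)
  C[2][0] = min over k of (A[2][0] + B[0][0] = -1 + 4 = 3, A[2][1] + B[1][0] = 1 + 9 = 10, A[2][2] + B[2][0] = -5 + 5 = 0) = 0 (attained at k = 2)
  C[2][1] = min over k of (A[2][0] + B[0][1] = -1 + -1 = -2, A[2][1] + B[1][1] = 1 + 2 = 3, A[2][2] + B[2][1] = -5 + -3 = -8) = -8 (attained at k = 2)
  C[2][2] = min over k of (A[2][0] + B[0][2] = -1 + -4 = -5, A[2][1] + B[1][2] = 1 + -3 = -2, A[2][2] + B[2][2] = -5 + 8 = 3) = -5 (attained at k = 0)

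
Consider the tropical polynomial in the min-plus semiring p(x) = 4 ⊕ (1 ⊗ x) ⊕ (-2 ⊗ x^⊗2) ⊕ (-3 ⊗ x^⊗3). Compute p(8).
p(8) = 4

A tropical monomial a ⊗ x^⊗i evaluates to a + i · x. Evaluating each term at x = 8:
  Term 0 contributes 4 + 0 · 8 = 4
  Term 1 contributes 1 + 1 · 8 = 9
  Term 2 contributes -2 + 2 · 8 = 14
  Term 3 contributes -3 + 3 · 8 = 21
p(8) = ⊕ of these = min[4, 9, 14, 21] = 4.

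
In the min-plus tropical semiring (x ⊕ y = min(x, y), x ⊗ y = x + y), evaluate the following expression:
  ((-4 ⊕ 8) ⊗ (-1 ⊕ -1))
((-4 ⊕ 8) ⊗ (-1 ⊕ -1)) = -5

Expand innermost to outermost. Recall ⊕ takes the minimum of its arguments and ⊗ takes their sum. Working out the expression ((-4 ⊕ 8) ⊗ (-1 ⊕ -1)) gives -5.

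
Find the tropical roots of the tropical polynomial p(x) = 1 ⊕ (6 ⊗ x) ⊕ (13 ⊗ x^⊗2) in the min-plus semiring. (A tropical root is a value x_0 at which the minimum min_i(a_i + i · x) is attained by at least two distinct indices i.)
Roots: {-7, -5}

Each tropical root is a break point of the lower envelope of the lines y = a_i + i · x (there are 3 lines, with slopes 0, 1, ..., 2). Only the lines that attain the minimum somewhere contribute to roots; other lines are dominated. Here the surviving (envelope) indices are i = 2, i = 1, i = 0.
Intersections between consecutive envelope lines give the roots: for adjacent envelope indices i < j the intersection is x = (a_i − a_j) / (j − i). Reading off the sorted break points: {-7, -5}.
Verification: at each break x_0, at least two indices attain the minimum of min_i(a_i + i · x_0).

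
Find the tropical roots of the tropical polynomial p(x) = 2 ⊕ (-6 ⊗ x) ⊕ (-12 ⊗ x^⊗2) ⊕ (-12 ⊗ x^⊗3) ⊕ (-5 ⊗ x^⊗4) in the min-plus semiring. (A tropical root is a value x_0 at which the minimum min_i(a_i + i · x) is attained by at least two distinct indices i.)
Roots: {-7, 0, 6, 8}

Each tropical root is a break point of the lower envelope of the lines y = a_i + i · x (there are 5 lines, with slopes 0, 1, ..., 4). Only the lines that attain the minimum somewhere contribute to roots; other lines are dominated. Here the surviving (envelope) indices are i = 4, i = 3, i = 2, i = 1, i = 0.
Intersections between consecutive envelope lines give the roots: for adjacent envelope indices i < j the intersection is x = (a_i − a_j) / (j − i). Reading off the sorted break points: {-7, 0, 6, 8}.
Verification: at each break x_0, at least two indices attain the minimum of min_i(a_i + i · x_0).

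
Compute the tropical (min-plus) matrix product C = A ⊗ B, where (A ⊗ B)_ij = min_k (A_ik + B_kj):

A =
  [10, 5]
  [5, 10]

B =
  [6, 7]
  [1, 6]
A ⊗ B =
  [6, 11]
  [11, 12]

Apply the min-plus product entry-by-entry:
  C[0][0] = min over k of (A[0][0] + B[0][0] = 10 + 6 = 16, A[0][1] + B[1][0] = 5 + 1 = 6) = 6 (attained at k = 1)
  C[0][1] = min over k of (A[0][0] + B[0][1] = 10 + 7 = 17, A[0][1] + B[1][1] = 5 + 6 = 11) = 11 (attained at k = 1)
  C[1][0] = min over k of (A[1][0] + B[0][0] = 5 + 6 = 11, A[1][1] + B[1][0] = 10 + 1 = 11) = 11 (attained at k = 0)
  C[1][1] = min over k of (A[1][0] + B[0][1] = 5 + 7 = 12, A[1][1] + B[1][1] = 10 + 6 = 16) = 12 (attained at k = 0)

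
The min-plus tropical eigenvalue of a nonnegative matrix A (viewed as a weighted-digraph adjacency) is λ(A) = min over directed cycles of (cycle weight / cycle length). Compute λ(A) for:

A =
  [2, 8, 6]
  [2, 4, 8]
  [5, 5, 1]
λ(A) = 1

Enumerate directed cycles and compute their means (weight / length). Sample:
  cycle 0 → 0: weight = 2, length = 1, mean = 2/1 ≈ 2.000
  cycle 1 → 1: weight = 4, length = 1, mean = 4/1 ≈ 4.000
  cycle 2 → 2: weight = 1, length = 1, mean = 1/1 ≈ 1.000
  cycle 0 → 1 → 0: weight = 10, length = 2, mean = 10/2 ≈ 5.000
  cycle 0 → 2 → 0: weight = 11, length = 2, mean = 11/2 ≈ 5.500
  cycle 1 → 0 → 1: weight = 10, length = 2, mean = 10/2 ≈ 5.000
Minimum mean = 1.000, attained e.g. along the cycle 2 → 2 with weight 1 and length 1. So λ(A) = 1/1 = 1.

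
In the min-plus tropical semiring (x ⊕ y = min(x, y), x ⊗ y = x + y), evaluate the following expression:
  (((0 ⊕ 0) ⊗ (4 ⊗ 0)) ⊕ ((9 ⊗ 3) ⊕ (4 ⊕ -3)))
(((0 ⊕ 0) ⊗ (4 ⊗ 0)) ⊕ ((9 ⊗ 3) ⊕ (4 ⊕ -3))) = -3

Expand innermost to outermost. Recall ⊕ takes the minimum of its arguments and ⊗ takes their sum. Working out the expression (((0 ⊕ 0) ⊗ (4 ⊗ 0)) ⊕ ((9 ⊗ 3) ⊕ (4 ⊕ -3))) gives -3.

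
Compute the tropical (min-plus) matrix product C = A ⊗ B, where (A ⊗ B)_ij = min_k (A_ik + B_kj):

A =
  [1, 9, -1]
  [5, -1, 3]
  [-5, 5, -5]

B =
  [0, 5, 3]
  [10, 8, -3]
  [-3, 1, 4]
A ⊗ B =
  [-4, 0, 3]
  [0, 4, -4]
  [-8, -4, -2]

Apply the min-plus product entry-by-entry:
  C[0][0] = min over k of (A[0][0] + B[0][0] = 1 + 0 = 1, A[0][1] + B[1][0] = 9 + 10 = 19, A[0][2] + B[2][0] = -1 + -3 = -4) = -4 (attained at k = 2)
  C[0][1] = min over k of (A[0][0] + B[0][1] = 1 + 5 = 6, A[0][1] + B[1][1] = 9 + 8 = 17, A[0][2] + B[2][1] = -1 + 1 = 0) = 0 (attained at k = 2)
  C[0][2] = min over k of (A[0][0] + B[0][2] = 1 + 3 = 4, A[0][1] + B[1][2] = 9 + -3 = 6, A[0][2] + B[2][2] = -1 + 4 = 3) = 3 (attained at k = 2)
  C[1][0] = min over k of (A[1][0] + B[0][0] = 5 + 0 = 5, A[1][1] + B[1][0] = -1 + 10 = 9, A[1][2] + B[2][0] = 3 + -3 = 0) = 0 (attained at k = 2)
  C[1][1] = min over k of (A[1][0] + B[0][1] = 5 + 5 = 10, A[1][1] + B[1][1] = -1 + 8 = 7, A[1][2] + B[2][1] = 3 + 1 = 4) = 4 (attained at k = 2)
  C[1][2] = min over k of (A[1][0] + B[0][2] = 5 + 3 = 8, A[1][1] + B[1][2] = -1 + -3 = -4, A[1][2] + B[2][2] = 3 + 4 = 7) = -4 (attained at k = 1)
  C[2][0] = min over k of (A[2][0] + B[0][0] = -5 + 0 = -5, A[2][1] + B[1][0] = 5 + 10 = 15, A[2][2] + B[2][0] = -5 + -3 = -8) = -8 (attained at k = 2)
  C[2][1] = min over k of (A[2][0] + B[0][1] = -5 + 5 = 0, A[2][1] + B[1][1] = 5 + 8 = 13, A[2][2] + B[2][1] = -5 + 1 = -4) = -4 (attained at k = 2)
  C[2][2] = min over k of (A[2][0] + B[0][2] = -5 + 3 = -2, A[2][1] + B[1][2] = 5 + -3 = 2, A[2][2] + B[2][2] = -5 + 4 = -1) = -2 (attained at k = 0)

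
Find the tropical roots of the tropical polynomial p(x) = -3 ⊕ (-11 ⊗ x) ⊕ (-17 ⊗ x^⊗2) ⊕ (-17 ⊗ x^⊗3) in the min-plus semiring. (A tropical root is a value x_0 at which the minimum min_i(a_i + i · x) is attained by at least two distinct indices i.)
Roots: {0, 6, 8}

Each tropical root is a break point of the lower envelope of the lines y = a_i + i · x (there are 4 lines, with slopes 0, 1, ..., 3). Only the lines that attain the minimum somewhere contribute to roots; other lines are dominated. Here the surviving (envelope) indices are i = 3, i = 2, i = 1, i = 0.
Intersections between consecutive envelope lines give the roots: for adjacent envelope indices i < j the intersection is x = (a_i − a_j) / (j − i). Reading off the sorted break points: {0, 6, 8}.
Verification: at each break x_0, at least two indices attain the minimum of min_i(a_i + i · x_0).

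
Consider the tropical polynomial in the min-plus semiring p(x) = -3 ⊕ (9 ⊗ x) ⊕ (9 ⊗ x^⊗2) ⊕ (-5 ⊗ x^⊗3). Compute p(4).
p(4) = -3

A tropical monomial a ⊗ x^⊗i evaluates to a + i · x. Evaluating each term at x = 4:
  Term 0 contributes -3 + 0 · 4 = -3
  Term 1 contributes 9 + 1 · 4 = 13
  Term 2 contributes 9 + 2 · 4 = 17
  Term 3 contributes -5 + 3 · 4 = 7
p(4) = ⊕ of these = min[-3, 13, 17, 7] = -3.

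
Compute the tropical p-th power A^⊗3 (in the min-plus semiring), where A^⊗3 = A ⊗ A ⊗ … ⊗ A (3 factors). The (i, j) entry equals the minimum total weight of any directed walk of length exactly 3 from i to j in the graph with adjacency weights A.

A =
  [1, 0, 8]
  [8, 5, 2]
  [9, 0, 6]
A^⊗3 =
  [3, 2, 3]
  [10, 7, 4]
  [9, 2, 7]

Each entry (A^⊗3)_ij equals the minimum over all length-3 walks i = v_0 → v_1 → … → v_3 = j of Σ_t A[v_t][v_{t+1}]. For example, for (i, j) = (0, 2) we minimise over 9 possible intermediate vertex sequences; the minimum is 3, attained along the walk 0 → 0 → 1 → 2.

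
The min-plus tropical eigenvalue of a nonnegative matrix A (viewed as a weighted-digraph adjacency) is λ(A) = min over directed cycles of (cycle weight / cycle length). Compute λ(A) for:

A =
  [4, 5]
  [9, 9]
λ(A) = 4

Enumerate directed cycles and compute their means (weight / length). Sample:
  cycle 0 → 0: weight = 4, length = 1, mean = 4/1 ≈ 4.000
  cycle 1 → 1: weight = 9, length = 1, mean = 9/1 ≈ 9.000
  cycle 0 → 1 → 0: weight = 14, length = 2, mean = 14/2 ≈ 7.000
  cycle 1 → 0 → 1: weight = 14, length = 2, mean = 14/2 ≈ 7.000
Minimum mean = 4.000, attained e.g. along the cycle 0 → 0 with weight 4 and length 1. So λ(A) = 4/1 = 4.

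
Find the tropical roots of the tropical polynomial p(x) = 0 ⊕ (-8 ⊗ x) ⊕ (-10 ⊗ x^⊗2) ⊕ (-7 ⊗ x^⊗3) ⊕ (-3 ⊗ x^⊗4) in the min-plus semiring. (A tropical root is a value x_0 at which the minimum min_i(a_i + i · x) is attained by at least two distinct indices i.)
Roots: {-4, -3, 2, 8}

Each tropical root is a break point of the lower envelope of the lines y = a_i + i · x (there are 5 lines, with slopes 0, 1, ..., 4). Only the lines that attain the minimum somewhere contribute to roots; other lines are dominated. Here the surviving (envelope) indices are i = 4, i = 3, i = 2, i = 1, i = 0.
Intersections between consecutive envelope lines give the roots: for adjacent envelope indices i < j the intersection is x = (a_i − a_j) / (j − i). Reading off the sorted break points: {-4, -3, 2, 8}.
Verification: at each break x_0, at least two indices attain the minimum of min_i(a_i + i · x_0).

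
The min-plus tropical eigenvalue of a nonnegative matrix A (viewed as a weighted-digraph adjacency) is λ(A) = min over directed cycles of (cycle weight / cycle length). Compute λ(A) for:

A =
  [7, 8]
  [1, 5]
λ(A) = 9/2

Enumerate directed cycles and compute their means (weight / length). Sample:
  cycle 0 → 0: weight = 7, length = 1, mean = 7/1 ≈ 7.000
  cycle 1 → 1: weight = 5, length = 1, mean = 5/1 ≈ 5.000
  cycle 0 → 1 → 0: weight = 9, length = 2, mean = 9/2 ≈ 4.500
  cycle 1 → 0 → 1: weight = 9, length = 2, mean = 9/2 ≈ 4.500
Minimum mean = 4.500, attained e.g. along the cycle 0 → 1 → 0 with weight 9 and length 2. So λ(A) = 9/2 = 9/2.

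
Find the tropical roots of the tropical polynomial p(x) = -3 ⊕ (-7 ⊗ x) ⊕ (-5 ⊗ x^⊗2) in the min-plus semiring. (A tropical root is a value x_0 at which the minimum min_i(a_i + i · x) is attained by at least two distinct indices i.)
Roots: {-2, 4}

Each tropical root is a break point of the lower envelope of the lines y = a_i + i · x (there are 3 lines, with slopes 0, 1, ..., 2). Only the lines that attain the minimum somewhere contribute to roots; other lines are dominated. Here the surviving (envelope) indices are i = 2, i = 1, i = 0.
Intersections between consecutive envelope lines give the roots: for adjacent envelope indices i < j the intersection is x = (a_i − a_j) / (j − i). Reading off the sorted break points: {-2, 4}.
Verification: at each break x_0, at least two indices attain the minimum of min_i(a_i + i · x_0).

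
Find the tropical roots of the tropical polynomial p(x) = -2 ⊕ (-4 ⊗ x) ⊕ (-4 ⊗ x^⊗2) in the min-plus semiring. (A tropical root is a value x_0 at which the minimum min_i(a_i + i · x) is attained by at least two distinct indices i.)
Roots: {0, 2}

Each tropical root is a break point of the lower envelope of the lines y = a_i + i · x (there are 3 lines, with slopes 0, 1, ..., 2). Only the lines that attain the minimum somewhere contribute to roots; other lines are dominated. Here the surviving (envelope) indices are i = 2, i = 1, i = 0.
Intersections between consecutive envelope lines give the roots: for adjacent envelope indices i < j the intersection is x = (a_i − a_j) / (j − i). Reading off the sorted break points: {0, 2}.
Verification: at each break x_0, at least two indices attain the minimum of min_i(a_i + i · x_0).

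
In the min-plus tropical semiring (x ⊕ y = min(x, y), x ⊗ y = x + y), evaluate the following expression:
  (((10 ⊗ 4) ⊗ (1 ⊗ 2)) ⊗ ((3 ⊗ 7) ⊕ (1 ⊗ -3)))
(((10 ⊗ 4) ⊗ (1 ⊗ 2)) ⊗ ((3 ⊗ 7) ⊕ (1 ⊗ -3))) = 15

Expand innermost to outermost. Recall ⊕ takes the minimum of its arguments and ⊗ takes their sum. Working out the expression (((10 ⊗ 4) ⊗ (1 ⊗ 2)) ⊗ ((3 ⊗ 7) ⊕ (1 ⊗ -3))) gives 15.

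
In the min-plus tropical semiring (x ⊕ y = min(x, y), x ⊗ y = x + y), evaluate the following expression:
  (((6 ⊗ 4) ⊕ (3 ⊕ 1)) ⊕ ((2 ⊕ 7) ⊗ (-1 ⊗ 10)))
(((6 ⊗ 4) ⊕ (3 ⊕ 1)) ⊕ ((2 ⊕ 7) ⊗ (-1 ⊗ 10))) = 1

Expand innermost to outermost. Recall ⊕ takes the minimum of its arguments and ⊗ takes their sum. Working out the expression (((6 ⊗ 4) ⊕ (3 ⊕ 1)) ⊕ ((2 ⊕ 7) ⊗ (-1 ⊗ 10))) gives 1.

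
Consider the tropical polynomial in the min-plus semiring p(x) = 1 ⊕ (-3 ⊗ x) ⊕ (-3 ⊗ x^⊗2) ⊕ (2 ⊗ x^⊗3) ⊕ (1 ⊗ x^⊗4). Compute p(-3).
p(-3) = -11

A tropical monomial a ⊗ x^⊗i evaluates to a + i · x. Evaluating each term at x = -3:
  Term 0 contributes 1 + 0 · -3 = 1
  Term 1 contributes -3 + 1 · -3 = -6
  Term 2 contributes -3 + 2 · -3 = -9
  Term 3 contributes 2 + 3 · -3 = -7
  Term 4 contributes 1 + 4 · -3 = -11
p(-3) = ⊕ of these = min[1, -6, -9, -7, -11] = -11.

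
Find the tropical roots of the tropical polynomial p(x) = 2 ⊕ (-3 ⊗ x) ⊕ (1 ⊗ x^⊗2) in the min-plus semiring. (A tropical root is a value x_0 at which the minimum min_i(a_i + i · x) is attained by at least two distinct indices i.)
Roots: {-4, 5}

Each tropical root is a break point of the lower envelope of the lines y = a_i + i · x (there are 3 lines, with slopes 0, 1, ..., 2). Only the lines that attain the minimum somewhere contribute to roots; other lines are dominated. Here the surviving (envelope) indices are i = 2, i = 1, i = 0.
Intersections between consecutive envelope lines give the roots: for adjacent envelope indices i < j the intersection is x = (a_i − a_j) / (j − i). Reading off the sorted break points: {-4, 5}.
Verification: at each break x_0, at least two indices attain the minimum of min_i(a_i + i · x_0).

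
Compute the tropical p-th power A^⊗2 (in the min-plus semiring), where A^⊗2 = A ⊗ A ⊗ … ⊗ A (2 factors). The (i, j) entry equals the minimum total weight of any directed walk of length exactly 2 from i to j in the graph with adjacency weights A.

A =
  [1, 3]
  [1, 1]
A^⊗2 =
  [2, 4]
  [2, 2]

Each entry (A^⊗2)_ij equals the minimum over all length-2 walks i = v_0 → v_1 → … → v_2 = j of Σ_t A[v_t][v_{t+1}]. For example, for (i, j) = (0, 1) we minimise over 2 possible intermediate vertex sequences; the minimum is 4, attained along the walk 0 → 0 → 1.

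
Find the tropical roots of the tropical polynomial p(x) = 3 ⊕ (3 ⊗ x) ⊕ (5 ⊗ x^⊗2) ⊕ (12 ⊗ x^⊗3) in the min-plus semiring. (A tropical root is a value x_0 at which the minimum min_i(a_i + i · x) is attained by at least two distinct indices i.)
Roots: {-7, -2, 0}

Each tropical root is a break point of the lower envelope of the lines y = a_i + i · x (there are 4 lines, with slopes 0, 1, ..., 3). Only the lines that attain the minimum somewhere contribute to roots; other lines are dominated. Here the surviving (envelope) indices are i = 3, i = 2, i = 1, i = 0.
Intersections between consecutive envelope lines give the roots: for adjacent envelope indices i < j the intersection is x = (a_i − a_j) / (j − i). Reading off the sorted break points: {-7, -2, 0}.
Verification: at each break x_0, at least two indices attain the minimum of min_i(a_i + i · x_0).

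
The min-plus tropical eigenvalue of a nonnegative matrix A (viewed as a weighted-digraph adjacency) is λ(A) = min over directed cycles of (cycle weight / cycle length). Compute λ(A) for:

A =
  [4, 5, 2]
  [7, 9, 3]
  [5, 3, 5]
λ(A) = 3

Enumerate directed cycles and compute their means (weight / length). Sample:
  cycle 0 → 0: weight = 4, length = 1, mean = 4/1 ≈ 4.000
  cycle 1 → 1: weight = 9, length = 1, mean = 9/1 ≈ 9.000
  cycle 2 → 2: weight = 5, length = 1, mean = 5/1 ≈ 5.000
  cycle 0 → 1 → 0: weight = 12, length = 2, mean = 12/2 ≈ 6.000
  cycle 0 → 2 → 0: weight = 7, length = 2, mean = 7/2 ≈ 3.500
  cycle 1 → 0 → 1: weight = 12, length = 2, mean = 12/2 ≈ 6.000
Minimum mean = 3.000, attained e.g. along the cycle 1 → 2 → 1 with weight 6 and length 2. So λ(A) = 6/2 = 3.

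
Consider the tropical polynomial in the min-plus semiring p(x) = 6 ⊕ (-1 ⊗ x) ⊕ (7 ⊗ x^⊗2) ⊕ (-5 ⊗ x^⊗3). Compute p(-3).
p(-3) = -14

A tropical monomial a ⊗ x^⊗i evaluates to a + i · x. Evaluating each term at x = -3:
  Term 0 contributes 6 + 0 · -3 = 6
  Term 1 contributes -1 + 1 · -3 = -4
  Term 2 contributes 7 + 2 · -3 = 1
  Term 3 contributes -5 + 3 · -3 = -14
p(-3) = ⊕ of these = min[6, -4, 1, -14] = -14.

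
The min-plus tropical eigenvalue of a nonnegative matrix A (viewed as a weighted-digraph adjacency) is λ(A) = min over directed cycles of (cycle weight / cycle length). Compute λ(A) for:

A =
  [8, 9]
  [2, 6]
λ(A) = 11/2

Enumerate directed cycles and compute their means (weight / length). Sample:
  cycle 0 → 0: weight = 8, length = 1, mean = 8/1 ≈ 8.000
  cycle 1 → 1: weight = 6, length = 1, mean = 6/1 ≈ 6.000
  cycle 0 → 1 → 0: weight = 11, length = 2, mean = 11/2 ≈ 5.500
  cycle 1 → 0 → 1: weight = 11, length = 2, mean = 11/2 ≈ 5.500
Minimum mean = 5.500, attained e.g. along the cycle 0 → 1 → 0 with weight 11 and length 2. So λ(A) = 11/2 = 11/2.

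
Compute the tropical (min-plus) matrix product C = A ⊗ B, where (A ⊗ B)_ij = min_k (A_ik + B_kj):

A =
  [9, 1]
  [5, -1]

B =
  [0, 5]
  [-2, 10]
A ⊗ B =
  [-1, 11]
  [-3, 9]

Apply the min-plus product entry-by-entry:
  C[0][0] = min over k of (A[0][0] + B[0][0] = 9 + 0 = 9, A[0][1] + B[1][0] = 1 + -2 = -1) = -1 (attained at k = 1)
  C[0][1] = min over k of (A[0][0] + B[0][1] = 9 + 5 = 14, A[0][1] + B[1][1] = 1 + 10 = 11) = 11 (attained at k = 1)
  C[1][0] = min over k of (A[1][0] + B[0][0] = 5 + 0 = 5, A[1][1] + B[1][0] = -1 + -2 = -3) = -3 (attained at k = 1)
  C[1][1] = min over k of (A[1][0] + B[0][1] = 5 + 5 = 10, A[1][1] + B[1][1] = -1 + 10 = 9) = 9 (attained at k = 1)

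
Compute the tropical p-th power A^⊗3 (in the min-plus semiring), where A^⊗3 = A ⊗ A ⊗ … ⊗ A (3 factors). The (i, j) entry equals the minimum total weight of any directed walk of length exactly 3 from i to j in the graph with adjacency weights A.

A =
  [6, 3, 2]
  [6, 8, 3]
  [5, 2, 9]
A^⊗3 =
  [10, 8, 7]
  [11, 10, 8]
  [10, 7, 10]

Each entry (A^⊗3)_ij equals the minimum over all length-3 walks i = v_0 → v_1 → … → v_3 = j of Σ_t A[v_t][v_{t+1}]. For example, for (i, j) = (0, 2) we minimise over 9 possible intermediate vertex sequences; the minimum is 7, attained along the walk 0 → 2 → 1 → 2.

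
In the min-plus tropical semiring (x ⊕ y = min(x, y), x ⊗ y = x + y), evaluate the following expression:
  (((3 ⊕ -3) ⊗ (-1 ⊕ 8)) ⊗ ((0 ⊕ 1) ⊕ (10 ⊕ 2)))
(((3 ⊕ -3) ⊗ (-1 ⊕ 8)) ⊗ ((0 ⊕ 1) ⊕ (10 ⊕ 2))) = -4

Expand innermost to outermost. Recall ⊕ takes the minimum of its arguments and ⊗ takes their sum. Working out the expression (((3 ⊕ -3) ⊗ (-1 ⊕ 8)) ⊗ ((0 ⊕ 1) ⊕ (10 ⊕ 2))) gives -4.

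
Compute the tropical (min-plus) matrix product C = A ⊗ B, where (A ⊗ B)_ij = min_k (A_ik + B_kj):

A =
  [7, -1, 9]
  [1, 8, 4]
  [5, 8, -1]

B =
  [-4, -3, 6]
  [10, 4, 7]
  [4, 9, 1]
A ⊗ B =
  [3, 3, 6]
  [-3, -2, 5]
  [1, 2, 0]

Apply the min-plus product entry-by-entry:
  C[0][0] = min over k of (A[0][0] + B[0][0] = 7 + -4 = 3, A[0][1] + B[1][0] = -1 + 10 = 9, A[0][2] + B[2][0] = 9 + 4 = 13) = 3 (attained at k = 0)
  C[0][1] = min over k of (A[0][0] + B[0][1] = 7 + -3 = 4, A[0][1] + B[1][1] = -1 + 4 = 3, A[0][2] + B[2][1] = 9 + 9 = 18) = 3 (attained at k = 1)
  C[0][2] = min over k of (A[0][0] + B[0][2] = 7 + 6 = 13, A[0][1] + B[1][2] = -1 + 7 = 6, A[0][2] + B[2][2] = 9 + 1 = 10) = 6 (attained at k = 1)
  C[1][0] = min over k of (A[1][0] + B[0][0] = 1 + -4 = -3, A[1][1] + B[1][0] = 8 + 10 = 18, A[1][2] + B[2][0] = 4 + 4 = 8) = -3 (attained at k = 0)
  C[1][1] = min over k of (A[1][0] + B[0][1] = 1 + -3 = -2, A[1][1] + B[1][1] = 8 + 4 = 12, A[1][2] + B[2][1] = 4 + 9 = 13) = -2 (attained at k = 0)
  C[1][2] = min over k of (A[1][0] + B[0][2] = 1 + 6 = 7, A[1][1] + B[1][2] = 8 + 7 = 15, A[1][2] + B[2][2] = 4 + 1 = 5) = 5 (attained at k = 2)
  C[2][0] = min over k of (A[2][0] + B[0][0] = 5 + -4 = 1, A[2][1] + B[1][0] = 8 + 10 = 18, A[2][2] + B[2][0] = -1 + 4 = 3) = 1 (attained at k = 0)
  C[2][1] = min over k of (A[2][0] + B[0][1] = 5 + -3 = 2, A[2][1] + B[1][1] = 8 + 4 = 12, A[2][2] + B[2][1] = -1 + 9 = 8) = 2 (attained at k = 0)
  C[2][2] = min over k of (A[2][0] + B[0][2] = 5 + 6 = 11, A[2][1] + B[1][2] = 8 + 7 = 15, A[2][2] + B[2][2] = -1 + 1 = 0) = 0 (attained at k = 2)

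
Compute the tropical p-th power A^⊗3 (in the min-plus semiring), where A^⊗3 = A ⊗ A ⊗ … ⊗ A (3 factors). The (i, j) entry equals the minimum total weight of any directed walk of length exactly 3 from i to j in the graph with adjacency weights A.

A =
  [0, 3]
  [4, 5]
A^⊗3 =
  [0, 3]
  [4, 7]

Each entry (A^⊗3)_ij equals the minimum over all length-3 walks i = v_0 → v_1 → … → v_3 = j of Σ_t A[v_t][v_{t+1}]. For example, for (i, j) = (0, 1) we minimise over 4 possible intermediate vertex sequences; the minimum is 3, attained along the walk 0 → 0 → 0 → 1.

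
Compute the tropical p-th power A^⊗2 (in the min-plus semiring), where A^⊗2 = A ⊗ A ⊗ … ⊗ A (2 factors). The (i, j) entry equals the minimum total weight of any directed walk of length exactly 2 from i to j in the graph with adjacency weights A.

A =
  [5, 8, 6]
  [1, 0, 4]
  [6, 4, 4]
A^⊗2 =
  [9, 8, 10]
  [1, 0, 4]
  [5, 4, 8]

Each entry (A^⊗2)_ij equals the minimum over all length-2 walks i = v_0 → v_1 → … → v_2 = j of Σ_t A[v_t][v_{t+1}]. For example, for (i, j) = (0, 2) we minimise over 3 possible intermediate vertex sequences; the minimum is 10, attained along the walk 0 → 2 → 2.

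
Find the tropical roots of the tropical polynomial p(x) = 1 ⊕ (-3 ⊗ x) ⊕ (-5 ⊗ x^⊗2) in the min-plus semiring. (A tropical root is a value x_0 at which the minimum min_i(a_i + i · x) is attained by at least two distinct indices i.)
Roots: {2, 4}

Each tropical root is a break point of the lower envelope of the lines y = a_i + i · x (there are 3 lines, with slopes 0, 1, ..., 2). Only the lines that attain the minimum somewhere contribute to roots; other lines are dominated. Here the surviving (envelope) indices are i = 2, i = 1, i = 0.
Intersections between consecutive envelope lines give the roots: for adjacent envelope indices i < j the intersection is x = (a_i − a_j) / (j − i). Reading off the sorted break points: {2, 4}.
Verification: at each break x_0, at least two indices attain the minimum of min_i(a_i + i · x_0).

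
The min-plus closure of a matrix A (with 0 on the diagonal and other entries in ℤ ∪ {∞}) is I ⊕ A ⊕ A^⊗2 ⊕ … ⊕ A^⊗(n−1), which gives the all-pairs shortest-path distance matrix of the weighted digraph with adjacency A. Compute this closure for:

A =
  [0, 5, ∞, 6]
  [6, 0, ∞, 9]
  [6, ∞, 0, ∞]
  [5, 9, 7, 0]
Closure =
  [0, 5, 13, 6]
  [6, 0, 16, 9]
  [6, 11, 0, 12]
  [5, 9, 7, 0]

This is the Floyd-Warshall all-pairs shortest-path computation. For each intermediate vertex k = 0, 1, …, 3, update dist[i][j] ← min(dist[i][j], dist[i][k] + dist[k][j]). The final matrix gives, for each (i, j), the minimum total weight of any directed path from i to j (possibly empty when i = j).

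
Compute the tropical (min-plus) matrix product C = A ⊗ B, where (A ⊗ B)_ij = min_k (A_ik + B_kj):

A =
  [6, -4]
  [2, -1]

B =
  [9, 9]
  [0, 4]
A ⊗ B =
  [-4, 0]
  [-1, 3]

Apply the min-plus product entry-by-entry:
  C[0][0] = min over k of (A[0][0] + B[0][0] = 6 + 9 = 15, A[0][1] + B[1][0] = -4 + 0 = -4) = -4 (attained at k = 1)
  C[0][1] = min over k of (A[0][0] + B[0][1] = 6 + 9 = 15, A[0][1] + B[1][1] = -4 + 4 = 0) = 0 (attained at k = 1)
  C[1][0] = min over k of (A[1][0] + B[0][0] = 2 + 9 = 11, A[1][1] + B[1][0] = -1 + 0 = -1) = -1 (attained at k = 1)
  C[1][1] = min over k of (A[1][0] + B[0][1] = 2 + 9 = 11, A[1][1] + B[1][1] = -1 + 4 = 3) = 3 (attained at k = 1)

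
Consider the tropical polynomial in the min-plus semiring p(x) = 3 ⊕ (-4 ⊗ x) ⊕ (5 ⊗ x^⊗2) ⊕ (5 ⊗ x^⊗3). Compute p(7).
p(7) = 3

A tropical monomial a ⊗ x^⊗i evaluates to a + i · x. Evaluating each term at x = 7:
  Term 0 contributes 3 + 0 · 7 = 3
  Term 1 contributes -4 + 1 · 7 = 3
  Term 2 contributes 5 + 2 · 7 = 19
  Term 3 contributes 5 + 3 · 7 = 26
p(7) = ⊕ of these = min[3, 3, 19, 26] = 3.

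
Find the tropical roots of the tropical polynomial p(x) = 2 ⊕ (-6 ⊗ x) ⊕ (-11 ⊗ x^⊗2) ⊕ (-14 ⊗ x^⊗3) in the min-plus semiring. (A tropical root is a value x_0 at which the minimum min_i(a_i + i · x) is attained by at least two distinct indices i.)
Roots: {3, 5, 8}

Each tropical root is a break point of the lower envelope of the lines y = a_i + i · x (there are 4 lines, with slopes 0, 1, ..., 3). Only the lines that attain the minimum somewhere contribute to roots; other lines are dominated. Here the surviving (envelope) indices are i = 3, i = 2, i = 1, i = 0.
Intersections between consecutive envelope lines give the roots: for adjacent envelope indices i < j the intersection is x = (a_i − a_j) / (j − i). Reading off the sorted break points: {3, 5, 8}.
Verification: at each break x_0, at least two indices attain the minimum of min_i(a_i + i · x_0).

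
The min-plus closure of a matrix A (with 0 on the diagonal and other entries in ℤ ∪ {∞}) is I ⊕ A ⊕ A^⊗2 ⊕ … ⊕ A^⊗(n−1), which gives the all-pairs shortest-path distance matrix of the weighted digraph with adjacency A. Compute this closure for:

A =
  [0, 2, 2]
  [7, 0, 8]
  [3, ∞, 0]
Closure =
  [0, 2, 2]
  [7, 0, 8]
  [3, 5, 0]

This is the Floyd-Warshall all-pairs shortest-path computation. For each intermediate vertex k = 0, 1, …, 2, update dist[i][j] ← min(dist[i][j], dist[i][k] + dist[k][j]). The final matrix gives, for each (i, j), the minimum total weight of any directed path from i to j (possibly empty when i = j).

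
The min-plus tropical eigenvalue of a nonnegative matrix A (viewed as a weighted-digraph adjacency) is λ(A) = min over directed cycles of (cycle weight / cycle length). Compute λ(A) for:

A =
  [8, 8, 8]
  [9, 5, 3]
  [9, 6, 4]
λ(A) = 4

Enumerate directed cycles and compute their means (weight / length). Sample:
  cycle 0 → 0: weight = 8, length = 1, mean = 8/1 ≈ 8.000
  cycle 1 → 1: weight = 5, length = 1, mean = 5/1 ≈ 5.000
  cycle 2 → 2: weight = 4, length = 1, mean = 4/1 ≈ 4.000
  cycle 0 → 1 → 0: weight = 17, length = 2, mean = 17/2 ≈ 8.500
  cycle 0 → 2 → 0: weight = 17, length = 2, mean = 17/2 ≈ 8.500
  cycle 1 → 0 → 1: weight = 17, length = 2, mean = 17/2 ≈ 8.500
Minimum mean = 4.000, attained e.g. along the cycle 2 → 2 with weight 4 and length 1. So λ(A) = 4/1 = 4.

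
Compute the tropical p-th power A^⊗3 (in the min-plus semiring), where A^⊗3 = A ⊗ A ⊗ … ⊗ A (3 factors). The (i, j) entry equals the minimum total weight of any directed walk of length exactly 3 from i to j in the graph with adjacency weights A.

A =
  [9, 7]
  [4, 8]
A^⊗3 =
  [19, 18]
  [15, 19]

Each entry (A^⊗3)_ij equals the minimum over all length-3 walks i = v_0 → v_1 → … → v_3 = j of Σ_t A[v_t][v_{t+1}]. For example, for (i, j) = (0, 1) we minimise over 4 possible intermediate vertex sequences; the minimum is 18, attained along the walk 0 → 1 → 0 → 1.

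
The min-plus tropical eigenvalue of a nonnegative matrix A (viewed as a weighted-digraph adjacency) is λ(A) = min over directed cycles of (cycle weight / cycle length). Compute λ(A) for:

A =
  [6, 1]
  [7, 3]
λ(A) = 3

Enumerate directed cycles and compute their means (weight / length). Sample:
  cycle 0 → 0: weight = 6, length = 1, mean = 6/1 ≈ 6.000
  cycle 1 → 1: weight = 3, length = 1, mean = 3/1 ≈ 3.000
  cycle 0 → 1 → 0: weight = 8, length = 2, mean = 8/2 ≈ 4.000
  cycle 1 → 0 → 1: weight = 8, length = 2, mean = 8/2 ≈ 4.000
Minimum mean = 3.000, attained e.g. along the cycle 1 → 1 with weight 3 and length 1. So λ(A) = 3/1 = 3.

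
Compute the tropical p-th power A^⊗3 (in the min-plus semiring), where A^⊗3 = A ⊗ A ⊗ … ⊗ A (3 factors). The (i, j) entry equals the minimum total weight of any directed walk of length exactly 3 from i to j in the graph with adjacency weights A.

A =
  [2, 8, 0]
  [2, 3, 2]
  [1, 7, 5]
A^⊗3 =
  [3, 9, 1]
  [3, 9, 3]
  [2, 8, 3]

Each entry (A^⊗3)_ij equals the minimum over all length-3 walks i = v_0 → v_1 → … → v_3 = j of Σ_t A[v_t][v_{t+1}]. For example, for (i, j) = (0, 2) we minimise over 9 possible intermediate vertex sequences; the minimum is 1, attained along the walk 0 → 2 → 0 → 2.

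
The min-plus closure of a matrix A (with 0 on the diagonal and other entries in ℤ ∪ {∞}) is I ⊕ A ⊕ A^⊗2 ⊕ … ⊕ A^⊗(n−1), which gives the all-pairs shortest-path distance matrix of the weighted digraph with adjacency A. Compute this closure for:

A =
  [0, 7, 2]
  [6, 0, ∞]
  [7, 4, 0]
Closure =
  [0, 6, 2]
  [6, 0, 8]
  [7, 4, 0]

This is the Floyd-Warshall all-pairs shortest-path computation. For each intermediate vertex k = 0, 1, …, 2, update dist[i][j] ← min(dist[i][j], dist[i][k] + dist[k][j]). The final matrix gives, for each (i, j), the minimum total weight of any directed path from i to j (possibly empty when i = j).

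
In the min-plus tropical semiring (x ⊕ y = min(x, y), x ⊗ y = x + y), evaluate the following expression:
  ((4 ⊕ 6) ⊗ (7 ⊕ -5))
((4 ⊕ 6) ⊗ (7 ⊕ -5)) = -1

Expand innermost to outermost. Recall ⊕ takes the minimum of its arguments and ⊗ takes their sum. Working out the expression ((4 ⊕ 6) ⊗ (7 ⊕ -5)) gives -1.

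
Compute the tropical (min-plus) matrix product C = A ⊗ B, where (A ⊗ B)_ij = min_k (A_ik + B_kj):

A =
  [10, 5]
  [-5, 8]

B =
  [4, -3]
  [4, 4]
A ⊗ B =
  [9, 7]
  [-1, -8]

Apply the min-plus product entry-by-entry:
  C[0][0] = min over k of (A[0][0] + B[0][0] = 10 + 4 = 14, A[0][1] + B[1][0] = 5 + 4 = 9) = 9 (attained at k = 1)
  C[0][1] = min over k of (A[0][0] + B[0][1] = 10 + -3 = 7, A[0][1] + B[1][1] = 5 + 4 = 9) = 7 (attained at k = 0)
  C[1][0] = min over k of (A[1][0] + B[0][0] = -5 + 4 = -1, A[1][1] + B[1][0] = 8 + 4 = 12) = -1 (attained at k = 0)
  C[1][1] = min over k of (A[1][0] + B[0][1] = -5 + -3 = -8, A[1][1] + B[1][1] = 8 + 4 = 12) = -8 (attained at k = 0)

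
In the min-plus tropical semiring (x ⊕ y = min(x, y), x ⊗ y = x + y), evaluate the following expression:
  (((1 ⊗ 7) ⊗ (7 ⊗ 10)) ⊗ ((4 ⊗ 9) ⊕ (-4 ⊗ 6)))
(((1 ⊗ 7) ⊗ (7 ⊗ 10)) ⊗ ((4 ⊗ 9) ⊕ (-4 ⊗ 6))) = 27

Expand innermost to outermost. Recall ⊕ takes the minimum of its arguments and ⊗ takes their sum. Working out the expression (((1 ⊗ 7) ⊗ (7 ⊗ 10)) ⊗ ((4 ⊗ 9) ⊕ (-4 ⊗ 6))) gives 27.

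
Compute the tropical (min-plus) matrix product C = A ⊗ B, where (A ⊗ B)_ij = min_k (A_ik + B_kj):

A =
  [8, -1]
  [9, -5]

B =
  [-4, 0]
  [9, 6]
A ⊗ B =
  [4, 5]
  [4, 1]

Apply the min-plus product entry-by-entry:
  C[0][0] = min over k of (A[0][0] + B[0][0] = 8 + -4 = 4, A[0][1] + B[1][0] = -1 + 9 = 8) = 4 (attained at k = 0)
  C[0][1] = min over k of (A[0][0] + B[0][1] = 8 + 0 = 8, A[0][1] + B[1][1] = -1 + 6 = 5) = 5 (attained at k = 1)
  C[1][0] = min over k of (A[1][0] + B[0][0] = 9 + -4 = 5, A[1][1] + B[1][0] = -5 + 9 = 4) = 4 (attained at k = 1)
  C[1][1] = min over k of (A[1][0] + B[0][1] = 9 + 0 = 9, A[1][1] + B[1][1] = -5 + 6 = 1) = 1 (attained at k = 1)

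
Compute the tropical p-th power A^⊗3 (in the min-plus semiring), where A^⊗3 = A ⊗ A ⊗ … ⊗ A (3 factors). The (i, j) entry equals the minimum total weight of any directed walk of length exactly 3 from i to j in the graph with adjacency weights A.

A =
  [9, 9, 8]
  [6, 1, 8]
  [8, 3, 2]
A^⊗3 =
  [16, 11, 12]
  [8, 3, 10]
  [10, 5, 6]

Each entry (A^⊗3)_ij equals the minimum over all length-3 walks i = v_0 → v_1 → … → v_3 = j of Σ_t A[v_t][v_{t+1}]. For example, for (i, j) = (0, 2) we minimise over 9 possible intermediate vertex sequences; the minimum is 12, attained along the walk 0 → 2 → 2 → 2.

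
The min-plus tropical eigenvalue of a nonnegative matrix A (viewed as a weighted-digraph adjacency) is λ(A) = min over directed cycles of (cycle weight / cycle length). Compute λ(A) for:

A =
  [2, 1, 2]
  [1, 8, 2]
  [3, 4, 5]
λ(A) = 1

Enumerate directed cycles and compute their means (weight / length). Sample:
  cycle 0 → 0: weight = 2, length = 1, mean = 2/1 ≈ 2.000
  cycle 1 → 1: weight = 8, length = 1, mean = 8/1 ≈ 8.000
  cycle 2 → 2: weight = 5, length = 1, mean = 5/1 ≈ 5.000
  cycle 0 → 1 → 0: weight = 2, length = 2, mean = 2/2 ≈ 1.000
  cycle 0 → 2 → 0: weight = 5, length = 2, mean = 5/2 ≈ 2.500
  cycle 1 → 0 → 1: weight = 2, length = 2, mean = 2/2 ≈ 1.000
Minimum mean = 1.000, attained e.g. along the cycle 0 → 1 → 0 with weight 2 and length 2. So λ(A) = 2/2 = 1.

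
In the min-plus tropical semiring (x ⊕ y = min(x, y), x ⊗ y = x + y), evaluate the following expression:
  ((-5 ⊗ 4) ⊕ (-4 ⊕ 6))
((-5 ⊗ 4) ⊕ (-4 ⊕ 6)) = -4

Expand innermost to outermost. Recall ⊕ takes the minimum of its arguments and ⊗ takes their sum. Working out the expression ((-5 ⊗ 4) ⊕ (-4 ⊕ 6)) gives -4.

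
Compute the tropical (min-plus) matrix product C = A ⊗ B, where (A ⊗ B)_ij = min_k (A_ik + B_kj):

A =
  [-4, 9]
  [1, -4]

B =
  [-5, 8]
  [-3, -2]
A ⊗ B =
  [-9, 4]
  [-7, -6]

Apply the min-plus product entry-by-entry:
  C[0][0] = min over k of (A[0][0] + B[0][0] = -4 + -5 = -9, A[0][1] + B[1][0] = 9 + -3 = 6) = -9 (attained at k = 0)
  C[0][1] = min over k of (A[0][0] + B[0][1] = -4 + 8 = 4, A[0][1] + B[1][1] = 9 + -2 = 7) = 4 (attained at k = 0)
  C[1][0] = min over k of (A[1][0] + B[0][0] = 1 + -5 = -4, A[1][1] + B[1][0] = -4 + -3 = -7) = -7 (attained at k = 1)
  C[1][1] = min over k of (A[1][0] + B[0][1] = 1 + 8 = 9, A[1][1] + B[1][1] = -4 + -2 = -6) = -6 (attained at k = 1)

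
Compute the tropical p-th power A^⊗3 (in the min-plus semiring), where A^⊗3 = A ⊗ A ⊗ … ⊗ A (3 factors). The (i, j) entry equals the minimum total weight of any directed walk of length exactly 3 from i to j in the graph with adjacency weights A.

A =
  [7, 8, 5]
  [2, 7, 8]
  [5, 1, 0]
A^⊗3 =
  [8, 6, 5]
  [11, 8, 7]
  [3, 1, 0]

Each entry (A^⊗3)_ij equals the minimum over all length-3 walks i = v_0 → v_1 → … → v_3 = j of Σ_t A[v_t][v_{t+1}]. For example, for (i, j) = (0, 2) we minimise over 9 possible intermediate vertex sequences; the minimum is 5, attained along the walk 0 → 2 → 2 → 2.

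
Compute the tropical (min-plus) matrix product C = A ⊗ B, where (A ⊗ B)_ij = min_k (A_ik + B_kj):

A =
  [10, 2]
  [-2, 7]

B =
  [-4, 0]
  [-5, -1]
A ⊗ B =
  [-3, 1]
  [-6, -2]

Apply the min-plus product entry-by-entry:
  C[0][0] = min over k of (A[0][0] + B[0][0] = 10 + -4 = 6, A[0][1] + B[1][0] = 2 + -5 = -3) = -3 (attained at k = 1)
  C[0][1] = min over k of (A[0][0] + B[0][1] = 10 + 0 = 10, A[0][1] + B[1][1] = 2 + -1 = 1) = 1 (attained at k = 1)
  C[1][0] = min over k of (A[1][0] + B[0][0] = -2 + -4 = -6, A[1][1] + B[1][0] = 7 + -5 = 2) = -6 (attained at k = 0)
  C[1][1] = min over k of (A[1][0] + B[0][1] = -2 + 0 = -2, A[1][1] + B[1][1] = 7 + -1 = 6) = -2 (attained at k = 0)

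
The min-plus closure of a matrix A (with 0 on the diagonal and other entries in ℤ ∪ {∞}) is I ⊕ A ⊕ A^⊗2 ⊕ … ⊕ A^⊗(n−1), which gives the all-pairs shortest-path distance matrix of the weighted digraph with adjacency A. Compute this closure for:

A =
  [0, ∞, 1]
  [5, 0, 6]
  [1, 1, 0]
Closure =
  [0, 2, 1]
  [5, 0, 6]
  [1, 1, 0]

This is the Floyd-Warshall all-pairs shortest-path computation. For each intermediate vertex k = 0, 1, …, 2, update dist[i][j] ← min(dist[i][j], dist[i][k] + dist[k][j]). The final matrix gives, for each (i, j), the minimum total weight of any directed path from i to j (possibly empty when i = j).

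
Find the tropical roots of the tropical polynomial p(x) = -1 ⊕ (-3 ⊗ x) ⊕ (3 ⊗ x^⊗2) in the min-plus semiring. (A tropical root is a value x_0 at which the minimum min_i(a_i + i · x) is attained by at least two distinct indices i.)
Roots: {-6, 2}

Each tropical root is a break point of the lower envelope of the lines y = a_i + i · x (there are 3 lines, with slopes 0, 1, ..., 2). Only the lines that attain the minimum somewhere contribute to roots; other lines are dominated. Here the surviving (envelope) indices are i = 2, i = 1, i = 0.
Intersections between consecutive envelope lines give the roots: for adjacent envelope indices i < j the intersection is x = (a_i − a_j) / (j − i). Reading off the sorted break points: {-6, 2}.
Verification: at each break x_0, at least two indices attain the minimum of min_i(a_i + i · x_0).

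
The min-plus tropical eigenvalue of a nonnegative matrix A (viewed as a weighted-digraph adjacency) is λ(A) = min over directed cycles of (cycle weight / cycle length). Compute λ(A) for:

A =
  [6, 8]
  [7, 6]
λ(A) = 6

Enumerate directed cycles and compute their means (weight / length). Sample:
  cycle 0 → 0: weight = 6, length = 1, mean = 6/1 ≈ 6.000
  cycle 1 → 1: weight = 6, length = 1, mean = 6/1 ≈ 6.000
  cycle 0 → 1 → 0: weight = 15, length = 2, mean = 15/2 ≈ 7.500
  cycle 1 → 0 → 1: weight = 15, length = 2, mean = 15/2 ≈ 7.500
Minimum mean = 6.000, attained e.g. along the cycle 0 → 0 with weight 6 and length 1. So λ(A) = 6/1 = 6.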